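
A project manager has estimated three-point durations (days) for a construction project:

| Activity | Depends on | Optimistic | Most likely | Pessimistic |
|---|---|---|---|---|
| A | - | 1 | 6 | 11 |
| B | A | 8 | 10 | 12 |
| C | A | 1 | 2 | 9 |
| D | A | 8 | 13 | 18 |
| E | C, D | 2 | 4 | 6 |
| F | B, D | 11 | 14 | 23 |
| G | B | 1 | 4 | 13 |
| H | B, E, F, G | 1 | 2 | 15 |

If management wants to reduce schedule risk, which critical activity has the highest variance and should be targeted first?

te_A = (1 + 4·6 + 11)/6 = 36/6 = 6; σ²_A = ((11−1)/6)² = 2.778
te_B = (8 + 4·10 + 12)/6 = 60/6 = 10; σ²_B = ((12−8)/6)² = 0.444
te_C = (1 + 4·2 + 9)/6 = 18/6 = 3; σ²_C = ((9−1)/6)² = 1.778
te_D = (8 + 4·13 + 18)/6 = 78/6 = 13; σ²_D = ((18−8)/6)² = 2.778
te_E = (2 + 4·4 + 6)/6 = 24/6 = 4; σ²_E = ((6−2)/6)² = 0.444
te_F = (11 + 4·14 + 23)/6 = 90/6 = 15; σ²_F = ((23−11)/6)² = 4.000
te_G = (1 + 4·4 + 13)/6 = 30/6 = 5; σ²_G = ((13−1)/6)² = 4.000
te_H = (1 + 4·2 + 15)/6 = 24/6 = 4; σ²_H = ((15−1)/6)² = 5.444

Forward pass:
ES_A = 0; EF_A = 6
ES_B = 6; EF_B = 6+10 = 16
ES_C = 6; EF_C = 6+3 = 9
ES_D = 6; EF_D = 6+13 = 19
ES_E = max(EF_C=9, EF_D=19) = 19; EF_E = 19+4 = 23
ES_F = max(EF_B=16, EF_D=19) = 19; EF_F = 19+15 = 34
ES_G = 16; EF_G = 16+5 = 21
ES_H = max(EF_B=16, EF_E=23, EF_F=34, EF_G=21) = 34; EF_H = 34+4 = 38
Expected project duration μ = 38 days. Critical path: A → D → F → H.

Variances on critical path: σ²_A=2.778, σ²_D=2.778, σ²_F=4.000, σ²_H=5.444.
Largest is σ²_H = 5.444.

H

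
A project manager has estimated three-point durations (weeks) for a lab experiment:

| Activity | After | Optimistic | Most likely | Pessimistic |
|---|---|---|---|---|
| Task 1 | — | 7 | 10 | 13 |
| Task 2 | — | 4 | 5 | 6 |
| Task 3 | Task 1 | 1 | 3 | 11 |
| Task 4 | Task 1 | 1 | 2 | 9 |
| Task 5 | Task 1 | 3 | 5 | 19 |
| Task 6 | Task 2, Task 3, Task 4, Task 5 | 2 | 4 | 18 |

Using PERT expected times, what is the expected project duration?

23 weeks

te_Task 1 = (7 + 4·10 + 13)/6 = 60/6 = 10
te_Task 2 = (4 + 4·5 + 6)/6 = 30/6 = 5
te_Task 3 = (1 + 4·3 + 11)/6 = 24/6 = 4
te_Task 4 = (1 + 4·2 + 9)/6 = 18/6 = 3
te_Task 5 = (3 + 4·5 + 19)/6 = 42/6 = 7
te_Task 6 = (2 + 4·4 + 18)/6 = 36/6 = 6

Forward pass:
ES_Task 1 = 0; EF_Task 1 = 10
ES_Task 2 = 0; EF_Task 2 = 5
ES_Task 3 = 10; EF_Task 3 = 10+4 = 14
ES_Task 4 = 10; EF_Task 4 = 10+3 = 13
ES_Task 5 = 10; EF_Task 5 = 10+7 = 17
ES_Task 6 = max(EF_Task 2=5, EF_Task 3=14, EF_Task 4=13, EF_Task 5=17) = 17; EF_Task 6 = 17+6 = 23
Expected project duration μ = 23 weeks. Critical path: Task 1 → Task 5 → Task 6.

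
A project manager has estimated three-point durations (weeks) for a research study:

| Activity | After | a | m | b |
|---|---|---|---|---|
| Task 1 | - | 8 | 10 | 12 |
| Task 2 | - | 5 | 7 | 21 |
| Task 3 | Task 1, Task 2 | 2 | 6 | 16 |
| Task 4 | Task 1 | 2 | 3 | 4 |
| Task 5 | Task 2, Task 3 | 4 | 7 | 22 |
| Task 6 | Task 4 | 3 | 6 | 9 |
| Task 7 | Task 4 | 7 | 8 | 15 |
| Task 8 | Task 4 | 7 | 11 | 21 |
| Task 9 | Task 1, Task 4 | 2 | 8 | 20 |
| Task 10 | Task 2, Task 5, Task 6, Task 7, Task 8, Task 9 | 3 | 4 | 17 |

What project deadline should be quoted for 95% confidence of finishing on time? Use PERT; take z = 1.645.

te_Task 1 = (8 + 4·10 + 12)/6 = 60/6 = 10; σ²_Task 1 = ((12−8)/6)² = 0.444
te_Task 2 = (5 + 4·7 + 21)/6 = 54/6 = 9; σ²_Task 2 = ((21−5)/6)² = 7.111
te_Task 3 = (2 + 4·6 + 16)/6 = 42/6 = 7; σ²_Task 3 = ((16−2)/6)² = 5.444
te_Task 4 = (2 + 4·3 + 4)/6 = 18/6 = 3; σ²_Task 4 = ((4−2)/6)² = 0.111
te_Task 5 = (4 + 4·7 + 22)/6 = 54/6 = 9; σ²_Task 5 = ((22−4)/6)² = 9.000
te_Task 6 = (3 + 4·6 + 9)/6 = 36/6 = 6; σ²_Task 6 = ((9−3)/6)² = 1.000
te_Task 7 = (7 + 4·8 + 15)/6 = 54/6 = 9; σ²_Task 7 = ((15−7)/6)² = 1.778
te_Task 8 = (7 + 4·11 + 21)/6 = 72/6 = 12; σ²_Task 8 = ((21−7)/6)² = 5.444
te_Task 9 = (2 + 4·8 + 20)/6 = 54/6 = 9; σ²_Task 9 = ((20−2)/6)² = 9.000
te_Task 10 = (3 + 4·4 + 17)/6 = 36/6 = 6; σ²_Task 10 = ((17−3)/6)² = 5.444

Forward pass:
ES_Task 1 = 0; EF_Task 1 = 10
ES_Task 2 = 0; EF_Task 2 = 9
ES_Task 3 = max(EF_Task 1=10, EF_Task 2=9) = 10; EF_Task 3 = 10+7 = 17
ES_Task 4 = 10; EF_Task 4 = 10+3 = 13
ES_Task 5 = max(EF_Task 2=9, EF_Task 3=17) = 17; EF_Task 5 = 17+9 = 26
ES_Task 6 = 13; EF_Task 6 = 13+6 = 19
ES_Task 7 = 13; EF_Task 7 = 13+9 = 22
ES_Task 8 = 13; EF_Task 8 = 13+12 = 25
ES_Task 9 = max(EF_Task 1=10, EF_Task 4=13) = 13; EF_Task 9 = 13+9 = 22
ES_Task 10 = max(EF_Task 2=9, EF_Task 5=26, EF_Task 6=19, EF_Task 7=22, EF_Task 8=25, EF_Task 9=22) = 26; EF_Task 10 = 26+6 = 32
Expected project duration μ = 32 weeks. Critical path: Task 1 → Task 3 → Task 5 → Task 10.

Variance along critical path = 0.444 + 5.444 + 9.000 + 5.444 = 20.333; σ = 4.509 weeks.
D = μ + z·σ = 32 + 1.645·4.509 = 39.4 weeks

39.4 weeks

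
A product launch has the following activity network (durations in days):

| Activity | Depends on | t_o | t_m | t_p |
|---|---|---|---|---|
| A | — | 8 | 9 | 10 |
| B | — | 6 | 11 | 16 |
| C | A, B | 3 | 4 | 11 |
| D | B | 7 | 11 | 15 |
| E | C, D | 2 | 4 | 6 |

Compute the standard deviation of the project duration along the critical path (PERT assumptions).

te_A = (8 + 4·9 + 10)/6 = 54/6 = 9; σ²_A = ((10−8)/6)² = 0.111
te_B = (6 + 4·11 + 16)/6 = 66/6 = 11; σ²_B = ((16−6)/6)² = 2.778
te_C = (3 + 4·4 + 11)/6 = 30/6 = 5; σ²_C = ((11−3)/6)² = 1.778
te_D = (7 + 4·11 + 15)/6 = 66/6 = 11; σ²_D = ((15−7)/6)² = 1.778
te_E = (2 + 4·4 + 6)/6 = 24/6 = 4; σ²_E = ((6−2)/6)² = 0.444

Forward pass:
ES_A = 0; EF_A = 9
ES_B = 0; EF_B = 11
ES_C = max(EF_A=9, EF_B=11) = 11; EF_C = 11+5 = 16
ES_D = 11; EF_D = 11+11 = 22
ES_E = max(EF_C=16, EF_D=22) = 22; EF_E = 22+4 = 26
Expected project duration μ = 26 days. Critical path: B → D → E.

Variance along critical path = 2.778 + 1.778 + 0.444 = 5.000
σ = √5.000 = 2.236 days

2.24 days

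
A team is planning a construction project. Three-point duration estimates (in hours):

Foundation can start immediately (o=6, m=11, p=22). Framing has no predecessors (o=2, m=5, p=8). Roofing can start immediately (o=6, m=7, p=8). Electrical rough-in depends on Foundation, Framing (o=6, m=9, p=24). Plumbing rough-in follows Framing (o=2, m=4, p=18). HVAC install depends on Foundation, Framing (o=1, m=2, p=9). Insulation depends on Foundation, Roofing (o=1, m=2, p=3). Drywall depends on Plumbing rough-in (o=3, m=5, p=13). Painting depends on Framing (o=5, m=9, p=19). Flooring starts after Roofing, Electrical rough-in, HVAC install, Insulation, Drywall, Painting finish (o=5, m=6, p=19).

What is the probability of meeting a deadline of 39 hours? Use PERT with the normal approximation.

te_Foundation = (6 + 4·11 + 22)/6 = 72/6 = 12; σ²_Foundation = ((22−6)/6)² = 7.111
te_Framing = (2 + 4·5 + 8)/6 = 30/6 = 5; σ²_Framing = ((8−2)/6)² = 1.000
te_Roofing = (6 + 4·7 + 8)/6 = 42/6 = 7; σ²_Roofing = ((8−6)/6)² = 0.111
te_Electrical rough-in = (6 + 4·9 + 24)/6 = 66/6 = 11; σ²_Electrical rough-in = ((24−6)/6)² = 9.000
te_Plumbing rough-in = (2 + 4·4 + 18)/6 = 36/6 = 6; σ²_Plumbing rough-in = ((18−2)/6)² = 7.111
te_HVAC install = (1 + 4·2 + 9)/6 = 18/6 = 3; σ²_HVAC install = ((9−1)/6)² = 1.778
te_Insulation = (1 + 4·2 + 3)/6 = 12/6 = 2; σ²_Insulation = ((3−1)/6)² = 0.111
te_Drywall = (3 + 4·5 + 13)/6 = 36/6 = 6; σ²_Drywall = ((13−3)/6)² = 2.778
te_Painting = (5 + 4·9 + 19)/6 = 60/6 = 10; σ²_Painting = ((19−5)/6)² = 5.444
te_Flooring = (5 + 4·6 + 19)/6 = 48/6 = 8; σ²_Flooring = ((19−5)/6)² = 5.444

Forward pass:
ES_Foundation = 0; EF_Foundation = 12
ES_Framing = 0; EF_Framing = 5
ES_Roofing = 0; EF_Roofing = 7
ES_Electrical rough-in = max(EF_Foundation=12, EF_Framing=5) = 12; EF_Electrical rough-in = 12+11 = 23
ES_Plumbing rough-in = 5; EF_Plumbing rough-in = 5+6 = 11
ES_HVAC install = max(EF_Foundation=12, EF_Framing=5) = 12; EF_HVAC install = 12+3 = 15
ES_Insulation = max(EF_Foundation=12, EF_Roofing=7) = 12; EF_Insulation = 12+2 = 14
ES_Drywall = 11; EF_Drywall = 11+6 = 17
ES_Painting = 5; EF_Painting = 5+10 = 15
ES_Flooring = max(EF_Roofing=7, EF_Electrical rough-in=23, EF_HVAC install=15, EF_Insulation=14, EF_Drywall=17, EF_Painting=15) = 23; EF_Flooring = 23+8 = 31
Expected project duration μ = 31 hours. Critical path: Foundation → Electrical rough-in → Flooring.

Variance along critical path = 7.111 + 9.000 + 5.444 = 21.556; σ = √21.556 = 4.643 hours.
Z = (39 − 31) / 4.643 = 1.723
P(T ≤ 39) = Φ(1.723) ≈ 0.958

0.958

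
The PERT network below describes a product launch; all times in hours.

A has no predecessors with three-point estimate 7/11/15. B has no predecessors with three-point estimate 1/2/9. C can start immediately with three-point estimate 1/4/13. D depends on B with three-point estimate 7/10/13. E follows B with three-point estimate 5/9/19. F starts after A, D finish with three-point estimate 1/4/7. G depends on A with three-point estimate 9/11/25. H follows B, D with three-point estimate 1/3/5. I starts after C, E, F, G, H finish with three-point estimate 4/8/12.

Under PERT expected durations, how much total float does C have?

19 hours

te_A = (7 + 4·11 + 15)/6 = 66/6 = 11
te_B = (1 + 4·2 + 9)/6 = 18/6 = 3
te_C = (1 + 4·4 + 13)/6 = 30/6 = 5
te_D = (7 + 4·10 + 13)/6 = 60/6 = 10
te_E = (5 + 4·9 + 19)/6 = 60/6 = 10
te_F = (1 + 4·4 + 7)/6 = 24/6 = 4
te_G = (9 + 4·11 + 25)/6 = 78/6 = 13
te_H = (1 + 4·3 + 5)/6 = 18/6 = 3
te_I = (4 + 4·8 + 12)/6 = 48/6 = 8

Forward pass:
ES_A = 0; EF_A = 11
ES_B = 0; EF_B = 3
ES_C = 0; EF_C = 5
ES_D = 3; EF_D = 3+10 = 13
ES_E = 3; EF_E = 3+10 = 13
ES_F = max(EF_A=11, EF_D=13) = 13; EF_F = 13+4 = 17
ES_G = 11; EF_G = 11+13 = 24
ES_H = max(EF_B=3, EF_D=13) = 13; EF_H = 13+3 = 16
ES_I = max(EF_C=5, EF_E=13, EF_F=17, EF_G=24, EF_H=16) = 24; EF_I = 24+8 = 32
Expected project duration μ = 32 hours. Critical path: A → G → I.

Backward pass:
LF_I = 32; LS_I = 32−8 = 24
LF_H = LS_I = 24; LS_H = 24−3 = 21
LF_G = LS_I = 24; LS_G = 24−13 = 11
LF_F = LS_I = 24; LS_F = 24−4 = 20
LF_E = LS_I = 24; LS_E = 24−10 = 14
LF_D = min(LS_F=20, LS_H=21) = 20; LS_D = 20−10 = 10
LF_C = LS_I = 24; LS_C = 24−5 = 19
LF_B = min(LS_D=10, LS_E=14, LS_H=21) = 10; LS_B = 10−3 = 7
LF_A = min(LS_F=20, LS_G=11) = 11; LS_A = 11−11 = 0
Slack_C = LS_C − ES_C = 19 − 0 = 19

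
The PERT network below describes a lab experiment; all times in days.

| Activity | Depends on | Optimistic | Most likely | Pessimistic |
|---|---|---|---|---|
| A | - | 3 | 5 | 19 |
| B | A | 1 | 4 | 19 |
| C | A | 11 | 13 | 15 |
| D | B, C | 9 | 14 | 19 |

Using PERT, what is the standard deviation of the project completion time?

3.21 days

te_A = (3 + 4·5 + 19)/6 = 42/6 = 7; σ²_A = ((19−3)/6)² = 7.111
te_B = (1 + 4·4 + 19)/6 = 36/6 = 6; σ²_B = ((19−1)/6)² = 9.000
te_C = (11 + 4·13 + 15)/6 = 78/6 = 13; σ²_C = ((15−11)/6)² = 0.444
te_D = (9 + 4·14 + 19)/6 = 84/6 = 14; σ²_D = ((19−9)/6)² = 2.778

Forward pass:
ES_A = 0; EF_A = 7
ES_B = 7; EF_B = 7+6 = 13
ES_C = 7; EF_C = 7+13 = 20
ES_D = max(EF_B=13, EF_C=20) = 20; EF_D = 20+14 = 34
Expected project duration μ = 34 days. Critical path: A → C → D.

Variance along critical path = 7.111 + 0.444 + 2.778 = 10.333
σ = √10.333 = 3.215 days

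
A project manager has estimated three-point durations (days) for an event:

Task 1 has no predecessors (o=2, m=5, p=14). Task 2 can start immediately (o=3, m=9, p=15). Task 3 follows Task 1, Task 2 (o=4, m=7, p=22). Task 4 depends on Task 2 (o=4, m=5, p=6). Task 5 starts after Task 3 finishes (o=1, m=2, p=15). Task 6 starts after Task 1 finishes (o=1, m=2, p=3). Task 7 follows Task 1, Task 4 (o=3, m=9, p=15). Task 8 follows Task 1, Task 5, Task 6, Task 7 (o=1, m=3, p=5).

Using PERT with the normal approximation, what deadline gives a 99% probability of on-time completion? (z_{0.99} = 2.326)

32.8 days

te_Task 1 = (2 + 4·5 + 14)/6 = 36/6 = 6; σ²_Task 1 = ((14−2)/6)² = 4.000
te_Task 2 = (3 + 4·9 + 15)/6 = 54/6 = 9; σ²_Task 2 = ((15−3)/6)² = 4.000
te_Task 3 = (4 + 4·7 + 22)/6 = 54/6 = 9; σ²_Task 3 = ((22−4)/6)² = 9.000
te_Task 4 = (4 + 4·5 + 6)/6 = 30/6 = 5; σ²_Task 4 = ((6−4)/6)² = 0.111
te_Task 5 = (1 + 4·2 + 15)/6 = 24/6 = 4; σ²_Task 5 = ((15−1)/6)² = 5.444
te_Task 6 = (1 + 4·2 + 3)/6 = 12/6 = 2; σ²_Task 6 = ((3−1)/6)² = 0.111
te_Task 7 = (3 + 4·9 + 15)/6 = 54/6 = 9; σ²_Task 7 = ((15−3)/6)² = 4.000
te_Task 8 = (1 + 4·3 + 5)/6 = 18/6 = 3; σ²_Task 8 = ((5−1)/6)² = 0.444

Forward pass:
ES_Task 1 = 0; EF_Task 1 = 6
ES_Task 2 = 0; EF_Task 2 = 9
ES_Task 3 = max(EF_Task 1=6, EF_Task 2=9) = 9; EF_Task 3 = 9+9 = 18
ES_Task 4 = 9; EF_Task 4 = 9+5 = 14
ES_Task 5 = 18; EF_Task 5 = 18+4 = 22
ES_Task 6 = 6; EF_Task 6 = 6+2 = 8
ES_Task 7 = max(EF_Task 1=6, EF_Task 4=14) = 14; EF_Task 7 = 14+9 = 23
ES_Task 8 = max(EF_Task 1=6, EF_Task 5=22, EF_Task 6=8, EF_Task 7=23) = 23; EF_Task 8 = 23+3 = 26
Expected project duration μ = 26 days. Critical path: Task 2 → Task 4 → Task 7 → Task 8.

Variance along critical path = 4.000 + 0.111 + 4.000 + 0.444 = 8.556; σ = 2.925 days.
D = μ + z·σ = 26 + 2.326·2.925 = 32.8 days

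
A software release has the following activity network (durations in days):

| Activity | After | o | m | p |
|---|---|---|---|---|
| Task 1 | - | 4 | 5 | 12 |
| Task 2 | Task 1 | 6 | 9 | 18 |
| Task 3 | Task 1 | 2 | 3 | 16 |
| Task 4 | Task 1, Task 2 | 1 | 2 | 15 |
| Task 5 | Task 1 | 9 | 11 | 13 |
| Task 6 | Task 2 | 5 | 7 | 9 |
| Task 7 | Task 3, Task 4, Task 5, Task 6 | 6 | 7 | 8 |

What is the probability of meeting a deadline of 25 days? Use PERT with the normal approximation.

0.023

te_Task 1 = (4 + 4·5 + 12)/6 = 36/6 = 6; σ²_Task 1 = ((12−4)/6)² = 1.778
te_Task 2 = (6 + 4·9 + 18)/6 = 60/6 = 10; σ²_Task 2 = ((18−6)/6)² = 4.000
te_Task 3 = (2 + 4·3 + 16)/6 = 30/6 = 5; σ²_Task 3 = ((16−2)/6)² = 5.444
te_Task 4 = (1 + 4·2 + 15)/6 = 24/6 = 4; σ²_Task 4 = ((15−1)/6)² = 5.444
te_Task 5 = (9 + 4·11 + 13)/6 = 66/6 = 11; σ²_Task 5 = ((13−9)/6)² = 0.444
te_Task 6 = (5 + 4·7 + 9)/6 = 42/6 = 7; σ²_Task 6 = ((9−5)/6)² = 0.444
te_Task 7 = (6 + 4·7 + 8)/6 = 42/6 = 7; σ²_Task 7 = ((8−6)/6)² = 0.111

Forward pass:
ES_Task 1 = 0; EF_Task 1 = 6
ES_Task 2 = 6; EF_Task 2 = 6+10 = 16
ES_Task 3 = 6; EF_Task 3 = 6+5 = 11
ES_Task 4 = max(EF_Task 1=6, EF_Task 2=16) = 16; EF_Task 4 = 16+4 = 20
ES_Task 5 = 6; EF_Task 5 = 6+11 = 17
ES_Task 6 = 16; EF_Task 6 = 16+7 = 23
ES_Task 7 = max(EF_Task 3=11, EF_Task 4=20, EF_Task 5=17, EF_Task 6=23) = 23; EF_Task 7 = 23+7 = 30
Expected project duration μ = 30 days. Critical path: Task 1 → Task 2 → Task 6 → Task 7.

Variance along critical path = 1.778 + 4.000 + 0.444 + 0.111 = 6.333; σ = √6.333 = 2.517 days.
Z = (25 − 30) / 2.517 = -1.987
P(T ≤ 25) = Φ(-1.987) ≈ 0.023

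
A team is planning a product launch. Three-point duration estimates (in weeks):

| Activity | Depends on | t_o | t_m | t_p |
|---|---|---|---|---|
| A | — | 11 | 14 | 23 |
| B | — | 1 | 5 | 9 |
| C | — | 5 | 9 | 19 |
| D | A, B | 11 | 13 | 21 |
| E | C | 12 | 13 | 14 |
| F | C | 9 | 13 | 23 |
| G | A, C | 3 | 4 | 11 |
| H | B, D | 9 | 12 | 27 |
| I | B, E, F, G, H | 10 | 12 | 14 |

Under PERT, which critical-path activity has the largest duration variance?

H

te_A = (11 + 4·14 + 23)/6 = 90/6 = 15; σ²_A = ((23−11)/6)² = 4.000
te_B = (1 + 4·5 + 9)/6 = 30/6 = 5; σ²_B = ((9−1)/6)² = 1.778
te_C = (5 + 4·9 + 19)/6 = 60/6 = 10; σ²_C = ((19−5)/6)² = 5.444
te_D = (11 + 4·13 + 21)/6 = 84/6 = 14; σ²_D = ((21−11)/6)² = 2.778
te_E = (12 + 4·13 + 14)/6 = 78/6 = 13; σ²_E = ((14−12)/6)² = 0.111
te_F = (9 + 4·13 + 23)/6 = 84/6 = 14; σ²_F = ((23−9)/6)² = 5.444
te_G = (3 + 4·4 + 11)/6 = 30/6 = 5; σ²_G = ((11−3)/6)² = 1.778
te_H = (9 + 4·12 + 27)/6 = 84/6 = 14; σ²_H = ((27−9)/6)² = 9.000
te_I = (10 + 4·12 + 14)/6 = 72/6 = 12; σ²_I = ((14−10)/6)² = 0.444

Forward pass:
ES_A = 0; EF_A = 15
ES_B = 0; EF_B = 5
ES_C = 0; EF_C = 10
ES_D = max(EF_A=15, EF_B=5) = 15; EF_D = 15+14 = 29
ES_E = 10; EF_E = 10+13 = 23
ES_F = 10; EF_F = 10+14 = 24
ES_G = max(EF_A=15, EF_C=10) = 15; EF_G = 15+5 = 20
ES_H = max(EF_B=5, EF_D=29) = 29; EF_H = 29+14 = 43
ES_I = max(EF_B=5, EF_E=23, EF_F=24, EF_G=20, EF_H=43) = 43; EF_I = 43+12 = 55
Expected project duration μ = 55 weeks. Critical path: A → D → H → I.

Variances on critical path: σ²_A=4.000, σ²_D=2.778, σ²_H=9.000, σ²_I=0.444.
Largest is σ²_H = 9.000.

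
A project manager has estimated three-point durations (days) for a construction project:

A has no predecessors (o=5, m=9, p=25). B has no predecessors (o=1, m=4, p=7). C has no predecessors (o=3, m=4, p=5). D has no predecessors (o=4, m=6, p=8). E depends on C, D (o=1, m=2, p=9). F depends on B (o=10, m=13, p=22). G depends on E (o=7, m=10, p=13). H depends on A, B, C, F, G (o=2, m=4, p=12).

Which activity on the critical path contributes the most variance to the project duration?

H

te_A = (5 + 4·9 + 25)/6 = 66/6 = 11; σ²_A = ((25−5)/6)² = 11.111
te_B = (1 + 4·4 + 7)/6 = 24/6 = 4; σ²_B = ((7−1)/6)² = 1.000
te_C = (3 + 4·4 + 5)/6 = 24/6 = 4; σ²_C = ((5−3)/6)² = 0.111
te_D = (4 + 4·6 + 8)/6 = 36/6 = 6; σ²_D = ((8−4)/6)² = 0.444
te_E = (1 + 4·2 + 9)/6 = 18/6 = 3; σ²_E = ((9−1)/6)² = 1.778
te_F = (10 + 4·13 + 22)/6 = 84/6 = 14; σ²_F = ((22−10)/6)² = 4.000
te_G = (7 + 4·10 + 13)/6 = 60/6 = 10; σ²_G = ((13−7)/6)² = 1.000
te_H = (2 + 4·4 + 12)/6 = 30/6 = 5; σ²_H = ((12−2)/6)² = 2.778

Forward pass:
ES_A = 0; EF_A = 11
ES_B = 0; EF_B = 4
ES_C = 0; EF_C = 4
ES_D = 0; EF_D = 6
ES_E = max(EF_C=4, EF_D=6) = 6; EF_E = 6+3 = 9
ES_F = 4; EF_F = 4+14 = 18
ES_G = 9; EF_G = 9+10 = 19
ES_H = max(EF_A=11, EF_B=4, EF_C=4, EF_F=18, EF_G=19) = 19; EF_H = 19+5 = 24
Expected project duration μ = 24 days. Critical path: D → E → G → H.

Variances on critical path: σ²_D=0.444, σ²_E=1.778, σ²_G=1.000, σ²_H=2.778.
Largest is σ²_H = 2.778.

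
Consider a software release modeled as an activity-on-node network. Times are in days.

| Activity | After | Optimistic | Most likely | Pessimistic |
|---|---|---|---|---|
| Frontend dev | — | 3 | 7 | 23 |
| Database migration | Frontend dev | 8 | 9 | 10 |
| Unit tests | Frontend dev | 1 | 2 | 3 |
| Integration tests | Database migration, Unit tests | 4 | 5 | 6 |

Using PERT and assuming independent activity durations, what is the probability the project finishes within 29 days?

0.963

te_Frontend dev = (3 + 4·7 + 23)/6 = 54/6 = 9; σ²_Frontend dev = ((23−3)/6)² = 11.111
te_Database migration = (8 + 4·9 + 10)/6 = 54/6 = 9; σ²_Database migration = ((10−8)/6)² = 0.111
te_Unit tests = (1 + 4·2 + 3)/6 = 12/6 = 2; σ²_Unit tests = ((3−1)/6)² = 0.111
te_Integration tests = (4 + 4·5 + 6)/6 = 30/6 = 5; σ²_Integration tests = ((6−4)/6)² = 0.111

Forward pass:
ES_Frontend dev = 0; EF_Frontend dev = 9
ES_Database migration = 9; EF_Database migration = 9+9 = 18
ES_Unit tests = 9; EF_Unit tests = 9+2 = 11
ES_Integration tests = max(EF_Database migration=18, EF_Unit tests=11) = 18; EF_Integration tests = 18+5 = 23
Expected project duration μ = 23 days. Critical path: Frontend dev → Database migration → Integration tests.

Variance along critical path = 11.111 + 0.111 + 0.111 = 11.333; σ = √11.333 = 3.367 days.
Z = (29 − 23) / 3.367 = 1.782
P(T ≤ 29) = Φ(1.782) ≈ 0.963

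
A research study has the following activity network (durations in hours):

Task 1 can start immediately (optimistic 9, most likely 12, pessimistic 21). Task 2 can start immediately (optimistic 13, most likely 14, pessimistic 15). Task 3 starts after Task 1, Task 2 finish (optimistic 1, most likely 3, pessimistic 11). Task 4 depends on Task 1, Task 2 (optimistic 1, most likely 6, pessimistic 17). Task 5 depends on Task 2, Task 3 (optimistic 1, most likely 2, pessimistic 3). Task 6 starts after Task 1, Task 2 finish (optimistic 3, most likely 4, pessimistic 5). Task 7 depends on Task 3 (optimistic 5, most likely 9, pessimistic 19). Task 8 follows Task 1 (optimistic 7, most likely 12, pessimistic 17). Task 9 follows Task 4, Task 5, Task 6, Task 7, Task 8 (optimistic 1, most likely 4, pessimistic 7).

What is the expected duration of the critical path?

te_Task 1 = (9 + 4·12 + 21)/6 = 78/6 = 13
te_Task 2 = (13 + 4·14 + 15)/6 = 84/6 = 14
te_Task 3 = (1 + 4·3 + 11)/6 = 24/6 = 4
te_Task 4 = (1 + 4·6 + 17)/6 = 42/6 = 7
te_Task 5 = (1 + 4·2 + 3)/6 = 12/6 = 2
te_Task 6 = (3 + 4·4 + 5)/6 = 24/6 = 4
te_Task 7 = (5 + 4·9 + 19)/6 = 60/6 = 10
te_Task 8 = (7 + 4·12 + 17)/6 = 72/6 = 12
te_Task 9 = (1 + 4·4 + 7)/6 = 24/6 = 4

Forward pass:
ES_Task 1 = 0; EF_Task 1 = 13
ES_Task 2 = 0; EF_Task 2 = 14
ES_Task 3 = max(EF_Task 1=13, EF_Task 2=14) = 14; EF_Task 3 = 14+4 = 18
ES_Task 4 = max(EF_Task 1=13, EF_Task 2=14) = 14; EF_Task 4 = 14+7 = 21
ES_Task 5 = max(EF_Task 2=14, EF_Task 3=18) = 18; EF_Task 5 = 18+2 = 20
ES_Task 6 = max(EF_Task 1=13, EF_Task 2=14) = 14; EF_Task 6 = 14+4 = 18
ES_Task 7 = 18; EF_Task 7 = 18+10 = 28
ES_Task 8 = 13; EF_Task 8 = 13+12 = 25
ES_Task 9 = max(EF_Task 4=21, EF_Task 5=20, EF_Task 6=18, EF_Task 7=28, EF_Task 8=25) = 28; EF_Task 9 = 28+4 = 32
Expected project duration μ = 32 hours. Critical path: Task 2 → Task 3 → Task 7 → Task 9.

32 hours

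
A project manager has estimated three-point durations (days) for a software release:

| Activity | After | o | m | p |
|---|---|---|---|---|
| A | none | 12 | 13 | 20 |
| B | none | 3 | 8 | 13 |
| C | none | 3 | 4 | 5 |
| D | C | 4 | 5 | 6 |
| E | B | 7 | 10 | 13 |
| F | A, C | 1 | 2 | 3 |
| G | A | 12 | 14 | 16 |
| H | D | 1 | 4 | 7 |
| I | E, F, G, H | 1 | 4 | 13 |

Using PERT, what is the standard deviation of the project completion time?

2.49 days

te_A = (12 + 4·13 + 20)/6 = 84/6 = 14; σ²_A = ((20−12)/6)² = 1.778
te_B = (3 + 4·8 + 13)/6 = 48/6 = 8; σ²_B = ((13−3)/6)² = 2.778
te_C = (3 + 4·4 + 5)/6 = 24/6 = 4; σ²_C = ((5−3)/6)² = 0.111
te_D = (4 + 4·5 + 6)/6 = 30/6 = 5; σ²_D = ((6−4)/6)² = 0.111
te_E = (7 + 4·10 + 13)/6 = 60/6 = 10; σ²_E = ((13−7)/6)² = 1.000
te_F = (1 + 4·2 + 3)/6 = 12/6 = 2; σ²_F = ((3−1)/6)² = 0.111
te_G = (12 + 4·14 + 16)/6 = 84/6 = 14; σ²_G = ((16−12)/6)² = 0.444
te_H = (1 + 4·4 + 7)/6 = 24/6 = 4; σ²_H = ((7−1)/6)² = 1.000
te_I = (1 + 4·4 + 13)/6 = 30/6 = 5; σ²_I = ((13−1)/6)² = 4.000

Forward pass:
ES_A = 0; EF_A = 14
ES_B = 0; EF_B = 8
ES_C = 0; EF_C = 4
ES_D = 4; EF_D = 4+5 = 9
ES_E = 8; EF_E = 8+10 = 18
ES_F = max(EF_A=14, EF_C=4) = 14; EF_F = 14+2 = 16
ES_G = 14; EF_G = 14+14 = 28
ES_H = 9; EF_H = 9+4 = 13
ES_I = max(EF_E=18, EF_F=16, EF_G=28, EF_H=13) = 28; EF_I = 28+5 = 33
Expected project duration μ = 33 days. Critical path: A → G → I.

Variance along critical path = 1.778 + 0.444 + 4.000 = 6.222
σ = √6.222 = 2.494 days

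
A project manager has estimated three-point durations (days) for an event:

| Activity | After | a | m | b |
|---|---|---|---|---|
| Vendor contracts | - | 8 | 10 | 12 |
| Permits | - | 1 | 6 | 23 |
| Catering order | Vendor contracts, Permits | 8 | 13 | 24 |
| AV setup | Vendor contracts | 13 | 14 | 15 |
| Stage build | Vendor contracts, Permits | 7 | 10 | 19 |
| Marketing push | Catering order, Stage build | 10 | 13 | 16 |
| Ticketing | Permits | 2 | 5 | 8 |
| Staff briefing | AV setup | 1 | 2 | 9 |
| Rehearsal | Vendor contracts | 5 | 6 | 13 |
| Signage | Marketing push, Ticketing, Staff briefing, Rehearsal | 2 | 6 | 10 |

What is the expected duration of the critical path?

43 days

te_Vendor contracts = (8 + 4·10 + 12)/6 = 60/6 = 10
te_Permits = (1 + 4·6 + 23)/6 = 48/6 = 8
te_Catering order = (8 + 4·13 + 24)/6 = 84/6 = 14
te_AV setup = (13 + 4·14 + 15)/6 = 84/6 = 14
te_Stage build = (7 + 4·10 + 19)/6 = 66/6 = 11
te_Marketing push = (10 + 4·13 + 16)/6 = 78/6 = 13
te_Ticketing = (2 + 4·5 + 8)/6 = 30/6 = 5
te_Staff briefing = (1 + 4·2 + 9)/6 = 18/6 = 3
te_Rehearsal = (5 + 4·6 + 13)/6 = 42/6 = 7
te_Signage = (2 + 4·6 + 10)/6 = 36/6 = 6

Forward pass:
ES_Vendor contracts = 0; EF_Vendor contracts = 10
ES_Permits = 0; EF_Permits = 8
ES_Catering order = max(EF_Vendor contracts=10, EF_Permits=8) = 10; EF_Catering order = 10+14 = 24
ES_AV setup = 10; EF_AV setup = 10+14 = 24
ES_Stage build = max(EF_Vendor contracts=10, EF_Permits=8) = 10; EF_Stage build = 10+11 = 21
ES_Marketing push = max(EF_Catering order=24, EF_Stage build=21) = 24; EF_Marketing push = 24+13 = 37
ES_Ticketing = 8; EF_Ticketing = 8+5 = 13
ES_Staff briefing = 24; EF_Staff briefing = 24+3 = 27
ES_Rehearsal = 10; EF_Rehearsal = 10+7 = 17
ES_Signage = max(EF_Marketing push=37, EF_Ticketing=13, EF_Staff briefing=27, EF_Rehearsal=17) = 37; EF_Signage = 37+6 = 43
Expected project duration μ = 43 days. Critical path: Vendor contracts → Catering order → Marketing push → Signage.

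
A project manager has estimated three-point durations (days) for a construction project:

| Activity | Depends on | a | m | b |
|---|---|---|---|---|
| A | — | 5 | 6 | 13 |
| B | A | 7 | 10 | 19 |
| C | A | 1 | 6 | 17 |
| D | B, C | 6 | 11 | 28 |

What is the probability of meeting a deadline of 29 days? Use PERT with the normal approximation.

te_A = (5 + 4·6 + 13)/6 = 42/6 = 7; σ²_A = ((13−5)/6)² = 1.778
te_B = (7 + 4·10 + 19)/6 = 66/6 = 11; σ²_B = ((19−7)/6)² = 4.000
te_C = (1 + 4·6 + 17)/6 = 42/6 = 7; σ²_C = ((17−1)/6)² = 7.111
te_D = (6 + 4·11 + 28)/6 = 78/6 = 13; σ²_D = ((28−6)/6)² = 13.444

Forward pass:
ES_A = 0; EF_A = 7
ES_B = 7; EF_B = 7+11 = 18
ES_C = 7; EF_C = 7+7 = 14
ES_D = max(EF_B=18, EF_C=14) = 18; EF_D = 18+13 = 31
Expected project duration μ = 31 days. Critical path: A → B → D.

Variance along critical path = 1.778 + 4.000 + 13.444 = 19.222; σ = √19.222 = 4.384 days.
Z = (29 − 31) / 4.384 = -0.456
P(T ≤ 29) = Φ(-0.456) ≈ 0.324

0.324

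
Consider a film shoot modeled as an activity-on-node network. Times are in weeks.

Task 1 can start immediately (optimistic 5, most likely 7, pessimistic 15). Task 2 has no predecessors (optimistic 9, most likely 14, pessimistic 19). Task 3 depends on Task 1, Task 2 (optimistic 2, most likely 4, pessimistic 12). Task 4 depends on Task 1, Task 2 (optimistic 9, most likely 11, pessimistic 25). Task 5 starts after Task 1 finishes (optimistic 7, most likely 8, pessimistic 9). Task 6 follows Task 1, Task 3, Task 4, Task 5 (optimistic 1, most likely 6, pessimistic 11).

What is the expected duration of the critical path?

te_Task 1 = (5 + 4·7 + 15)/6 = 48/6 = 8
te_Task 2 = (9 + 4·14 + 19)/6 = 84/6 = 14
te_Task 3 = (2 + 4·4 + 12)/6 = 30/6 = 5
te_Task 4 = (9 + 4·11 + 25)/6 = 78/6 = 13
te_Task 5 = (7 + 4·8 + 9)/6 = 48/6 = 8
te_Task 6 = (1 + 4·6 + 11)/6 = 36/6 = 6

Forward pass:
ES_Task 1 = 0; EF_Task 1 = 8
ES_Task 2 = 0; EF_Task 2 = 14
ES_Task 3 = max(EF_Task 1=8, EF_Task 2=14) = 14; EF_Task 3 = 14+5 = 19
ES_Task 4 = max(EF_Task 1=8, EF_Task 2=14) = 14; EF_Task 4 = 14+13 = 27
ES_Task 5 = 8; EF_Task 5 = 8+8 = 16
ES_Task 6 = max(EF_Task 1=8, EF_Task 3=19, EF_Task 4=27, EF_Task 5=16) = 27; EF_Task 6 = 27+6 = 33
Expected project duration μ = 33 weeks. Critical path: Task 2 → Task 4 → Task 6.

33 weeks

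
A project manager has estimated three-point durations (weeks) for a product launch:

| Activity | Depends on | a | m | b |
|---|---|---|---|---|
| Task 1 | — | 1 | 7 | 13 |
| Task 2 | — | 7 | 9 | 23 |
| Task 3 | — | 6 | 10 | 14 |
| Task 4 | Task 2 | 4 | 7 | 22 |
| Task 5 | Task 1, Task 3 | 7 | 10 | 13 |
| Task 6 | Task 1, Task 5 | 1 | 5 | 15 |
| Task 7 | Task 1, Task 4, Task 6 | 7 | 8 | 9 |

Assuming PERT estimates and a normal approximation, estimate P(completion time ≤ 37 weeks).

te_Task 1 = (1 + 4·7 + 13)/6 = 42/6 = 7; σ²_Task 1 = ((13−1)/6)² = 4.000
te_Task 2 = (7 + 4·9 + 23)/6 = 66/6 = 11; σ²_Task 2 = ((23−7)/6)² = 7.111
te_Task 3 = (6 + 4·10 + 14)/6 = 60/6 = 10; σ²_Task 3 = ((14−6)/6)² = 1.778
te_Task 4 = (4 + 4·7 + 22)/6 = 54/6 = 9; σ²_Task 4 = ((22−4)/6)² = 9.000
te_Task 5 = (7 + 4·10 + 13)/6 = 60/6 = 10; σ²_Task 5 = ((13−7)/6)² = 1.000
te_Task 6 = (1 + 4·5 + 15)/6 = 36/6 = 6; σ²_Task 6 = ((15−1)/6)² = 5.444
te_Task 7 = (7 + 4·8 + 9)/6 = 48/6 = 8; σ²_Task 7 = ((9−7)/6)² = 0.111

Forward pass:
ES_Task 1 = 0; EF_Task 1 = 7
ES_Task 2 = 0; EF_Task 2 = 11
ES_Task 3 = 0; EF_Task 3 = 10
ES_Task 4 = 11; EF_Task 4 = 11+9 = 20
ES_Task 5 = max(EF_Task 1=7, EF_Task 3=10) = 10; EF_Task 5 = 10+10 = 20
ES_Task 6 = max(EF_Task 1=7, EF_Task 5=20) = 20; EF_Task 6 = 20+6 = 26
ES_Task 7 = max(EF_Task 1=7, EF_Task 4=20, EF_Task 6=26) = 26; EF_Task 7 = 26+8 = 34
Expected project duration μ = 34 weeks. Critical path: Task 3 → Task 5 → Task 6 → Task 7.

Variance along critical path = 1.778 + 1.000 + 5.444 + 0.111 = 8.333; σ = √8.333 = 2.887 weeks.
Z = (37 − 34) / 2.887 = 1.039
P(T ≤ 37) = Φ(1.039) ≈ 0.851

0.851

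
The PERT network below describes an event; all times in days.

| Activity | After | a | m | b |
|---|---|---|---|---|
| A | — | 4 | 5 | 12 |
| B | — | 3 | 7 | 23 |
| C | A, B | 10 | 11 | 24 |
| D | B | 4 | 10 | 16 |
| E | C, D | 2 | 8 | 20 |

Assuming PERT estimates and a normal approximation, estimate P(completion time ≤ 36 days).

te_A = (4 + 4·5 + 12)/6 = 36/6 = 6; σ²_A = ((12−4)/6)² = 1.778
te_B = (3 + 4·7 + 23)/6 = 54/6 = 9; σ²_B = ((23−3)/6)² = 11.111
te_C = (10 + 4·11 + 24)/6 = 78/6 = 13; σ²_C = ((24−10)/6)² = 5.444
te_D = (4 + 4·10 + 16)/6 = 60/6 = 10; σ²_D = ((16−4)/6)² = 4.000
te_E = (2 + 4·8 + 20)/6 = 54/6 = 9; σ²_E = ((20−2)/6)² = 9.000

Forward pass:
ES_A = 0; EF_A = 6
ES_B = 0; EF_B = 9
ES_C = max(EF_A=6, EF_B=9) = 9; EF_C = 9+13 = 22
ES_D = 9; EF_D = 9+10 = 19
ES_E = max(EF_C=22, EF_D=19) = 22; EF_E = 22+9 = 31
Expected project duration μ = 31 days. Critical path: B → C → E.

Variance along critical path = 11.111 + 5.444 + 9.000 = 25.556; σ = √25.556 = 5.055 days.
Z = (36 − 31) / 5.055 = 0.989
P(T ≤ 36) = Φ(0.989) ≈ 0.839

0.839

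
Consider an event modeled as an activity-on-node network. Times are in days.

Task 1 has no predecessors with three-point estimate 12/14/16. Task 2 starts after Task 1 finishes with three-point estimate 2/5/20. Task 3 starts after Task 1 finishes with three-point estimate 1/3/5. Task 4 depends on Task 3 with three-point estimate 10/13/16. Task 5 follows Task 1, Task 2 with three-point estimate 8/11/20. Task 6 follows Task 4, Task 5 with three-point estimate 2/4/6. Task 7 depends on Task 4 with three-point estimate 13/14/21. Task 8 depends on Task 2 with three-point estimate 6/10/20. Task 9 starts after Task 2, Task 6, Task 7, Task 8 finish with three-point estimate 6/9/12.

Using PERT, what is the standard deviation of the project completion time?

2.16 days

te_Task 1 = (12 + 4·14 + 16)/6 = 84/6 = 14; σ²_Task 1 = ((16−12)/6)² = 0.444
te_Task 2 = (2 + 4·5 + 20)/6 = 42/6 = 7; σ²_Task 2 = ((20−2)/6)² = 9.000
te_Task 3 = (1 + 4·3 + 5)/6 = 18/6 = 3; σ²_Task 3 = ((5−1)/6)² = 0.444
te_Task 4 = (10 + 4·13 + 16)/6 = 78/6 = 13; σ²_Task 4 = ((16−10)/6)² = 1.000
te_Task 5 = (8 + 4·11 + 20)/6 = 72/6 = 12; σ²_Task 5 = ((20−8)/6)² = 4.000
te_Task 6 = (2 + 4·4 + 6)/6 = 24/6 = 4; σ²_Task 6 = ((6−2)/6)² = 0.444
te_Task 7 = (13 + 4·14 + 21)/6 = 90/6 = 15; σ²_Task 7 = ((21−13)/6)² = 1.778
te_Task 8 = (6 + 4·10 + 20)/6 = 66/6 = 11; σ²_Task 8 = ((20−6)/6)² = 5.444
te_Task 9 = (6 + 4·9 + 12)/6 = 54/6 = 9; σ²_Task 9 = ((12−6)/6)² = 1.000

Forward pass:
ES_Task 1 = 0; EF_Task 1 = 14
ES_Task 2 = 14; EF_Task 2 = 14+7 = 21
ES_Task 3 = 14; EF_Task 3 = 14+3 = 17
ES_Task 4 = 17; EF_Task 4 = 17+13 = 30
ES_Task 5 = max(EF_Task 1=14, EF_Task 2=21) = 21; EF_Task 5 = 21+12 = 33
ES_Task 6 = max(EF_Task 4=30, EF_Task 5=33) = 33; EF_Task 6 = 33+4 = 37
ES_Task 7 = 30; EF_Task 7 = 30+15 = 45
ES_Task 8 = 21; EF_Task 8 = 21+11 = 32
ES_Task 9 = max(EF_Task 2=21, EF_Task 6=37, EF_Task 7=45, EF_Task 8=32) = 45; EF_Task 9 = 45+9 = 54
Expected project duration μ = 54 days. Critical path: Task 1 → Task 3 → Task 4 → Task 7 → Task 9.

Variance along critical path = 0.444 + 0.444 + 1.000 + 1.778 + 1.000 = 4.667
σ = √4.667 = 2.160 days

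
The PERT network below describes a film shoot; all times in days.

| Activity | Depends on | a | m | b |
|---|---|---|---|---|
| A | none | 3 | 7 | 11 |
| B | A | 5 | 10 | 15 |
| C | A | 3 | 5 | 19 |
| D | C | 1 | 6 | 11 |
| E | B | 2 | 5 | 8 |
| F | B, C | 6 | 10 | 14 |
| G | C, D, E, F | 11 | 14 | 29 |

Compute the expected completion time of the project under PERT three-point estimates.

te_A = (3 + 4·7 + 11)/6 = 42/6 = 7
te_B = (5 + 4·10 + 15)/6 = 60/6 = 10
te_C = (3 + 4·5 + 19)/6 = 42/6 = 7
te_D = (1 + 4·6 + 11)/6 = 36/6 = 6
te_E = (2 + 4·5 + 8)/6 = 30/6 = 5
te_F = (6 + 4·10 + 14)/6 = 60/6 = 10
te_G = (11 + 4·14 + 29)/6 = 96/6 = 16

Forward pass:
ES_A = 0; EF_A = 7
ES_B = 7; EF_B = 7+10 = 17
ES_C = 7; EF_C = 7+7 = 14
ES_D = 14; EF_D = 14+6 = 20
ES_E = 17; EF_E = 17+5 = 22
ES_F = max(EF_B=17, EF_C=14) = 17; EF_F = 17+10 = 27
ES_G = max(EF_C=14, EF_D=20, EF_E=22, EF_F=27) = 27; EF_G = 27+16 = 43
Expected project duration μ = 43 days. Critical path: A → B → F → G.

43 days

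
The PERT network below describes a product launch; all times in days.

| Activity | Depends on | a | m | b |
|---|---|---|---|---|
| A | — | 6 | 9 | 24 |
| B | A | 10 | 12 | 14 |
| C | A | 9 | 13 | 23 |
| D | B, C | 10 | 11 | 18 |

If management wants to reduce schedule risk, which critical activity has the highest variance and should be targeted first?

te_A = (6 + 4·9 + 24)/6 = 66/6 = 11; σ²_A = ((24−6)/6)² = 9.000
te_B = (10 + 4·12 + 14)/6 = 72/6 = 12; σ²_B = ((14−10)/6)² = 0.444
te_C = (9 + 4·13 + 23)/6 = 84/6 = 14; σ²_C = ((23−9)/6)² = 5.444
te_D = (10 + 4·11 + 18)/6 = 72/6 = 12; σ²_D = ((18−10)/6)² = 1.778

Forward pass:
ES_A = 0; EF_A = 11
ES_B = 11; EF_B = 11+12 = 23
ES_C = 11; EF_C = 11+14 = 25
ES_D = max(EF_B=23, EF_C=25) = 25; EF_D = 25+12 = 37
Expected project duration μ = 37 days. Critical path: A → C → D.

Variances on critical path: σ²_A=9.000, σ²_C=5.444, σ²_D=1.778.
Largest is σ²_A = 9.000.

A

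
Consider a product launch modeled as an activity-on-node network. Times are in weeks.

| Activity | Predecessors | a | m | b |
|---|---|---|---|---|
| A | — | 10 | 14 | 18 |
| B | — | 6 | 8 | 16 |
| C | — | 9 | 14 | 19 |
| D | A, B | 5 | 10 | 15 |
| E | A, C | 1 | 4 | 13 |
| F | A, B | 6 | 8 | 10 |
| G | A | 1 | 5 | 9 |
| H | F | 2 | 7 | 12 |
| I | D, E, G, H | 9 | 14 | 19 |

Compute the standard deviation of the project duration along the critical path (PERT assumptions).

2.79 weeks

te_A = (10 + 4·14 + 18)/6 = 84/6 = 14; σ²_A = ((18−10)/6)² = 1.778
te_B = (6 + 4·8 + 16)/6 = 54/6 = 9; σ²_B = ((16−6)/6)² = 2.778
te_C = (9 + 4·14 + 19)/6 = 84/6 = 14; σ²_C = ((19−9)/6)² = 2.778
te_D = (5 + 4·10 + 15)/6 = 60/6 = 10; σ²_D = ((15−5)/6)² = 2.778
te_E = (1 + 4·4 + 13)/6 = 30/6 = 5; σ²_E = ((13−1)/6)² = 4.000
te_F = (6 + 4·8 + 10)/6 = 48/6 = 8; σ²_F = ((10−6)/6)² = 0.444
te_G = (1 + 4·5 + 9)/6 = 30/6 = 5; σ²_G = ((9−1)/6)² = 1.778
te_H = (2 + 4·7 + 12)/6 = 42/6 = 7; σ²_H = ((12−2)/6)² = 2.778
te_I = (9 + 4·14 + 19)/6 = 84/6 = 14; σ²_I = ((19−9)/6)² = 2.778

Forward pass:
ES_A = 0; EF_A = 14
ES_B = 0; EF_B = 9
ES_C = 0; EF_C = 14
ES_D = max(EF_A=14, EF_B=9) = 14; EF_D = 14+10 = 24
ES_E = max(EF_A=14, EF_C=14) = 14; EF_E = 14+5 = 19
ES_F = max(EF_A=14, EF_B=9) = 14; EF_F = 14+8 = 22
ES_G = 14; EF_G = 14+5 = 19
ES_H = 22; EF_H = 22+7 = 29
ES_I = max(EF_D=24, EF_E=19, EF_G=19, EF_H=29) = 29; EF_I = 29+14 = 43
Expected project duration μ = 43 weeks. Critical path: A → F → H → I.

Variance along critical path = 1.778 + 0.444 + 2.778 + 2.778 = 7.778
σ = √7.778 = 2.789 weeks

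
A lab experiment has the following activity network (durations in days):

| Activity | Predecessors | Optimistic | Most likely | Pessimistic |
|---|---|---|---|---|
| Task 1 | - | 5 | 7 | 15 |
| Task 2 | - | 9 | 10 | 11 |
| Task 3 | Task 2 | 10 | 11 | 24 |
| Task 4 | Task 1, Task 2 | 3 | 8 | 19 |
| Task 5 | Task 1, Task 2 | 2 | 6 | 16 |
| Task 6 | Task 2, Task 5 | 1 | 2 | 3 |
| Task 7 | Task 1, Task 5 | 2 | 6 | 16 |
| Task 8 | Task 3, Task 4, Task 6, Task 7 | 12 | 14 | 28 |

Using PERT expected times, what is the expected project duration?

40 days

te_Task 1 = (5 + 4·7 + 15)/6 = 48/6 = 8
te_Task 2 = (9 + 4·10 + 11)/6 = 60/6 = 10
te_Task 3 = (10 + 4·11 + 24)/6 = 78/6 = 13
te_Task 4 = (3 + 4·8 + 19)/6 = 54/6 = 9
te_Task 5 = (2 + 4·6 + 16)/6 = 42/6 = 7
te_Task 6 = (1 + 4·2 + 3)/6 = 12/6 = 2
te_Task 7 = (2 + 4·6 + 16)/6 = 42/6 = 7
te_Task 8 = (12 + 4·14 + 28)/6 = 96/6 = 16

Forward pass:
ES_Task 1 = 0; EF_Task 1 = 8
ES_Task 2 = 0; EF_Task 2 = 10
ES_Task 3 = 10; EF_Task 3 = 10+13 = 23
ES_Task 4 = max(EF_Task 1=8, EF_Task 2=10) = 10; EF_Task 4 = 10+9 = 19
ES_Task 5 = max(EF_Task 1=8, EF_Task 2=10) = 10; EF_Task 5 = 10+7 = 17
ES_Task 6 = max(EF_Task 2=10, EF_Task 5=17) = 17; EF_Task 6 = 17+2 = 19
ES_Task 7 = max(EF_Task 1=8, EF_Task 5=17) = 17; EF_Task 7 = 17+7 = 24
ES_Task 8 = max(EF_Task 3=23, EF_Task 4=19, EF_Task 6=19, EF_Task 7=24) = 24; EF_Task 8 = 24+16 = 40
Expected project duration μ = 40 days. Critical path: Task 2 → Task 5 → Task 7 → Task 8.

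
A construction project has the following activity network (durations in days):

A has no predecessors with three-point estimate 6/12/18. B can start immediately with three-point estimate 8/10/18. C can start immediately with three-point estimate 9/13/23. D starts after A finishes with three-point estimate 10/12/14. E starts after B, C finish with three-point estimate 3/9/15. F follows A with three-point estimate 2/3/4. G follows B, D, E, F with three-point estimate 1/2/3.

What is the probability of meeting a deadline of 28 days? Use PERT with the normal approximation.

0.826

te_A = (6 + 4·12 + 18)/6 = 72/6 = 12; σ²_A = ((18−6)/6)² = 4.000
te_B = (8 + 4·10 + 18)/6 = 66/6 = 11; σ²_B = ((18−8)/6)² = 2.778
te_C = (9 + 4·13 + 23)/6 = 84/6 = 14; σ²_C = ((23−9)/6)² = 5.444
te_D = (10 + 4·12 + 14)/6 = 72/6 = 12; σ²_D = ((14−10)/6)² = 0.444
te_E = (3 + 4·9 + 15)/6 = 54/6 = 9; σ²_E = ((15−3)/6)² = 4.000
te_F = (2 + 4·3 + 4)/6 = 18/6 = 3; σ²_F = ((4−2)/6)² = 0.111
te_G = (1 + 4·2 + 3)/6 = 12/6 = 2; σ²_G = ((3−1)/6)² = 0.111

Forward pass:
ES_A = 0; EF_A = 12
ES_B = 0; EF_B = 11
ES_C = 0; EF_C = 14
ES_D = 12; EF_D = 12+12 = 24
ES_E = max(EF_B=11, EF_C=14) = 14; EF_E = 14+9 = 23
ES_F = 12; EF_F = 12+3 = 15
ES_G = max(EF_B=11, EF_D=24, EF_E=23, EF_F=15) = 24; EF_G = 24+2 = 26
Expected project duration μ = 26 days. Critical path: A → D → G.

Variance along critical path = 4.000 + 0.444 + 0.111 = 4.556; σ = √4.556 = 2.134 days.
Z = (28 − 26) / 2.134 = 0.937
P(T ≤ 28) = Φ(0.937) ≈ 0.826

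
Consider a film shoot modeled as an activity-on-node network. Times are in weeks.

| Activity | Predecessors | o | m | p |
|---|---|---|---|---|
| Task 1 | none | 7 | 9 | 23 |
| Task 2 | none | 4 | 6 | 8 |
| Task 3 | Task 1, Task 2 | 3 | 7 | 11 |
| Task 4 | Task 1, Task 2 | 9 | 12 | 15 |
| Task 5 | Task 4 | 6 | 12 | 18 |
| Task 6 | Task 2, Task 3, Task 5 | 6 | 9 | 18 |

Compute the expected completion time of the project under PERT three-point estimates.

te_Task 1 = (7 + 4·9 + 23)/6 = 66/6 = 11
te_Task 2 = (4 + 4·6 + 8)/6 = 36/6 = 6
te_Task 3 = (3 + 4·7 + 11)/6 = 42/6 = 7
te_Task 4 = (9 + 4·12 + 15)/6 = 72/6 = 12
te_Task 5 = (6 + 4·12 + 18)/6 = 72/6 = 12
te_Task 6 = (6 + 4·9 + 18)/6 = 60/6 = 10

Forward pass:
ES_Task 1 = 0; EF_Task 1 = 11
ES_Task 2 = 0; EF_Task 2 = 6
ES_Task 3 = max(EF_Task 1=11, EF_Task 2=6) = 11; EF_Task 3 = 11+7 = 18
ES_Task 4 = max(EF_Task 1=11, EF_Task 2=6) = 11; EF_Task 4 = 11+12 = 23
ES_Task 5 = 23; EF_Task 5 = 23+12 = 35
ES_Task 6 = max(EF_Task 2=6, EF_Task 3=18, EF_Task 5=35) = 35; EF_Task 6 = 35+10 = 45
Expected project duration μ = 45 weeks. Critical path: Task 1 → Task 4 → Task 5 → Task 6.

45 weeks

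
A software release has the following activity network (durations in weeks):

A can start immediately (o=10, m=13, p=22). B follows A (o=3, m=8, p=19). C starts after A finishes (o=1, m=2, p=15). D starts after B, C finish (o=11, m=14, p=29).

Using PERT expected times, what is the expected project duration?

39 weeks

te_A = (10 + 4·13 + 22)/6 = 84/6 = 14
te_B = (3 + 4·8 + 19)/6 = 54/6 = 9
te_C = (1 + 4·2 + 15)/6 = 24/6 = 4
te_D = (11 + 4·14 + 29)/6 = 96/6 = 16

Forward pass:
ES_A = 0; EF_A = 14
ES_B = 14; EF_B = 14+9 = 23
ES_C = 14; EF_C = 14+4 = 18
ES_D = max(EF_B=23, EF_C=18) = 23; EF_D = 23+16 = 39
Expected project duration μ = 39 weeks. Critical path: A → B → D.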